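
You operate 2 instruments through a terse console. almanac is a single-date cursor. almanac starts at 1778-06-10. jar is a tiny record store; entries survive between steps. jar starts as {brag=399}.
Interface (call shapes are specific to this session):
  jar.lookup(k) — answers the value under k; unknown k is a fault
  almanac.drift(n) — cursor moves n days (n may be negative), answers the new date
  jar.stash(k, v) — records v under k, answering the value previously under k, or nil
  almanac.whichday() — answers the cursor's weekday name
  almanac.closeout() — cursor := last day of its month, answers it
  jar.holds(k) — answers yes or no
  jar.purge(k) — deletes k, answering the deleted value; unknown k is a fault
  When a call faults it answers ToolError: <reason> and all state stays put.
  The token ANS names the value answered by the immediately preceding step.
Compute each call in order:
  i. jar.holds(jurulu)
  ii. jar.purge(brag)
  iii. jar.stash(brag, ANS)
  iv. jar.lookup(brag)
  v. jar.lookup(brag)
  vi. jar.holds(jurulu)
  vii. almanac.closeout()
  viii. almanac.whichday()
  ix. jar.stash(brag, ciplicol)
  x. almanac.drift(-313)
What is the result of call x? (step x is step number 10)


-- jar.holds(jurulu) => no
-- jar.purge(brag) => 399
-- jar.stash(brag, ANS) => nil
-- jar.lookup(brag) => 399
-- jar.lookup(brag) => 399
-- jar.holds(jurulu) => no
-- almanac.closeout() => 1778-06-30
-- almanac.whichday() => Tuesday
-- jar.stash(brag, ciplicol) => 399
-- almanac.drift(-313) => 1777-08-21

Answer: 1777-08-21


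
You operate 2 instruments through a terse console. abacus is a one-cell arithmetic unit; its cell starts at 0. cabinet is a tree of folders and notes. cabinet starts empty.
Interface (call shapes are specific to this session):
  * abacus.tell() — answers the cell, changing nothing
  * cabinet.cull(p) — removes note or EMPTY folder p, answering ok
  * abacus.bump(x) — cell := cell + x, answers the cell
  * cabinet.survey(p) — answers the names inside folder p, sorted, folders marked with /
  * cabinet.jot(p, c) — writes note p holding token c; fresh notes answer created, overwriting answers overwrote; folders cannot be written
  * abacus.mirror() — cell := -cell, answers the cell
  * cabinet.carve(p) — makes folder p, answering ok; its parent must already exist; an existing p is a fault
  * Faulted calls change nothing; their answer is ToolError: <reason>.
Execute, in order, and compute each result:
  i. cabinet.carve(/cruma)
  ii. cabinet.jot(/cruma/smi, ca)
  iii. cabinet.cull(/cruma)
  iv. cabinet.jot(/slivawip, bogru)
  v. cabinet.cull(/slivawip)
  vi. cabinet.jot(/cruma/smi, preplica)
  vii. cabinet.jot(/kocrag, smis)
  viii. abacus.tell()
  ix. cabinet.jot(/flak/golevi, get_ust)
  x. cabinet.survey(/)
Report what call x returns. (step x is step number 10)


! 1. cabinet.carve(p=/cruma) ~> ok
! 2. cabinet.jot(p=/cruma/smi, c=ca) ~> created
! 3. cabinet.cull(p=/cruma) ~> ToolError: not empty
! 4. cabinet.jot(p=/slivawip, c=bogru) ~> created
! 5. cabinet.cull(p=/slivawip) ~> ok
! 6. cabinet.jot(p=/cruma/smi, c=preplica) ~> overwrote
! 7. cabinet.jot(p=/kocrag, c=smis) ~> created
! 8. abacus.tell() ~> 0
! 9. cabinet.jot(p=/flak/golevi, c=get_ust) ~> ToolError: no parent
! 10. cabinet.survey(p=/) ~> [cruma/, kocrag]

Answer: [cruma/, kocrag]


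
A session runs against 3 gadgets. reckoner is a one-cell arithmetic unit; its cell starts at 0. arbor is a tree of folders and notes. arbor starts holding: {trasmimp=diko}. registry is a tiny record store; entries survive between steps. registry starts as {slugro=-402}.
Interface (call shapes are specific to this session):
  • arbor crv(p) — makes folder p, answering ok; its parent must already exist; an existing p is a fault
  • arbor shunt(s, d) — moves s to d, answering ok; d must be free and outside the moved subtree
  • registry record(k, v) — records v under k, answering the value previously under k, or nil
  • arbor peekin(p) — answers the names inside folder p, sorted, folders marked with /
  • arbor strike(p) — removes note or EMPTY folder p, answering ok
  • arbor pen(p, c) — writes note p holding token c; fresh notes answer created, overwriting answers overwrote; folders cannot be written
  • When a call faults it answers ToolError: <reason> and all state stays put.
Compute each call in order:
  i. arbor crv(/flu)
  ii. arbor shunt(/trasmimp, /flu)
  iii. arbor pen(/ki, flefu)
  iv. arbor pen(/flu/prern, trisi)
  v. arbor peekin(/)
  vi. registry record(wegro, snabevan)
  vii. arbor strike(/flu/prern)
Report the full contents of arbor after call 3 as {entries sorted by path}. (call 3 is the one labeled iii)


Do: arbor crv[p: /flu]
See: ok
Do: arbor shunt[s: /trasmimp; d: /flu]
See: ToolError: exists
Do: arbor pen[p: /ki; c: flefu]
See: created
Do: arbor pen[p: /flu/prern; c: trisi]
See: created
Do: arbor peekin[p: /]
See: [flu/, ki, trasmimp]
Do: registry record[k: wegro; v: snabevan]
See: nil
Do: arbor strike[p: /flu/prern]
See: ok

Answer: {flu/, ki=flefu, trasmimp=diko}


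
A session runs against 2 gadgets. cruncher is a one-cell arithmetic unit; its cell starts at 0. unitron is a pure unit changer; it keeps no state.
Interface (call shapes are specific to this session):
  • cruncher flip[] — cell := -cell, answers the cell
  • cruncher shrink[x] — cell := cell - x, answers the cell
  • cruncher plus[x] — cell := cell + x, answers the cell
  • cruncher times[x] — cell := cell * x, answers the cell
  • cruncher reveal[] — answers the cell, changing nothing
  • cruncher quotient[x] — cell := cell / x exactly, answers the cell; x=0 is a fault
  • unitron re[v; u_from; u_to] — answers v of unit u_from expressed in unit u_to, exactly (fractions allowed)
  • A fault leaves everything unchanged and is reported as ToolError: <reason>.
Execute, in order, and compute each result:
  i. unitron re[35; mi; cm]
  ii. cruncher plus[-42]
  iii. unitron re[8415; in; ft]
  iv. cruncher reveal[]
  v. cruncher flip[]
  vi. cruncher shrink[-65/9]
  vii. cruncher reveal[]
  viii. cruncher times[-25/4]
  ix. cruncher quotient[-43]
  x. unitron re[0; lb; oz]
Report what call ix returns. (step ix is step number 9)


# 1. unitron re(v='35', u_from='mi', u_to='cm') : 5632704
# 2. cruncher plus(x='-42') : -42
# 3. unitron re(v='8415', u_from='in', u_to='ft') : 2805/4
# 4. cruncher reveal() : -42
# 5. cruncher flip() : 42
# 6. cruncher shrink(x='-65/9') : 443/9
# 7. cruncher reveal() : 443/9
# 8. cruncher times(x='-25/4') : -11075/36
# 9. cruncher quotient(x='-43') : 11075/1548
# 10. unitron re(v='0', u_from='lb', u_to='oz') : 0

Answer: 11075/1548


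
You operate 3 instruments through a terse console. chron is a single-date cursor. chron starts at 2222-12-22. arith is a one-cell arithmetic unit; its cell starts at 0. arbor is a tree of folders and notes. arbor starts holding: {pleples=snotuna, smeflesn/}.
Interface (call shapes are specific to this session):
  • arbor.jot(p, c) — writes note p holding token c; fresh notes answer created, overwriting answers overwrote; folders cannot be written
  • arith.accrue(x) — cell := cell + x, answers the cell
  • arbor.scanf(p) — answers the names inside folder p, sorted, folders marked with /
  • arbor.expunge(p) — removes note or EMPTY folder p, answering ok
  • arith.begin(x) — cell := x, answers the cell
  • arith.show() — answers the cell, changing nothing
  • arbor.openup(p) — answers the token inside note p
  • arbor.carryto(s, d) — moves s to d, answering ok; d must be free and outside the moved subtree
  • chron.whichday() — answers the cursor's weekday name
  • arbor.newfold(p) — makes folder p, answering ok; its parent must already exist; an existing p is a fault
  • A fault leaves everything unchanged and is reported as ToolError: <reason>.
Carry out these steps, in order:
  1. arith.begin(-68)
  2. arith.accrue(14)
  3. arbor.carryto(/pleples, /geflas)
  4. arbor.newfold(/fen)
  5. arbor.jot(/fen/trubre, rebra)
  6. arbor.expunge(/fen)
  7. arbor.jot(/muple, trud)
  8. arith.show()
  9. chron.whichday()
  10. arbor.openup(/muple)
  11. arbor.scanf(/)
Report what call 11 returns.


Answer: [fen/, geflas, muple, smeflesn/]

Derivation:
Step: arith.begin[x→-68]
Result: -68
Step: arith.accrue[x→14]
Result: -54
Step: arbor.carryto[s→/pleples; d→/geflas]
Result: ok
Step: arbor.newfold[p→/fen]
Result: ok
Step: arbor.jot[p→/fen/trubre; c→rebra]
Result: created
Step: arbor.expunge[p→/fen]
Result: ToolError: not empty
Step: arbor.jot[p→/muple; c→trud]
Result: created
Step: arith.show[]
Result: -54
Step: chron.whichday[]
Result: Sunday
Step: arbor.openup[p→/muple]
Result: trud
Step: arbor.scanf[p→/]
Result: [fen/, geflas, muple, smeflesn/]


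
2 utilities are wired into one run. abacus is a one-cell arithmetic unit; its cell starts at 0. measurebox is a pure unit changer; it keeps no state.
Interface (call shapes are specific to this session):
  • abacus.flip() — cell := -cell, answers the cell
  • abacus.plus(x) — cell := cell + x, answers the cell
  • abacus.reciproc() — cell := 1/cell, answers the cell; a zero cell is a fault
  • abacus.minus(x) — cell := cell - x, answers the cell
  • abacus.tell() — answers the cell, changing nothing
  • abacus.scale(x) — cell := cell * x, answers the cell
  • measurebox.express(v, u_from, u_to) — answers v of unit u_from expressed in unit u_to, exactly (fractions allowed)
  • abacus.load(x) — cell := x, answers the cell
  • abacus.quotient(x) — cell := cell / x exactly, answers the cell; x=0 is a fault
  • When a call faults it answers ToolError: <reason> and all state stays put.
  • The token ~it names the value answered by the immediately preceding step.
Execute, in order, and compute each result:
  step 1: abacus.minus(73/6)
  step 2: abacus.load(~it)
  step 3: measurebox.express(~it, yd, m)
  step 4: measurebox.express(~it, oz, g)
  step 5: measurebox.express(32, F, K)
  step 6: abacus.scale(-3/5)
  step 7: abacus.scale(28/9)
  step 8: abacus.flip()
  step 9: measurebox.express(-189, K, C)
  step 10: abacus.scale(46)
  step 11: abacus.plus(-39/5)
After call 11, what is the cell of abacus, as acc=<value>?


// abacus.minus(x=73/6) == -73/6
// abacus.load(x=~it) == -73/6
// measurebox.express(v=~it, u_from=yd, u_to=m) == -27813/2500
// measurebox.express(v=~it, u_from=oz, u_to=g) == -1261576458681/4000000000
// measurebox.express(v=32, u_from=F, u_to=K) == 5463/20
// abacus.scale(x=-3/5) == 73/10
// abacus.scale(x=28/9) == 1022/45
// abacus.flip() == -1022/45
// measurebox.express(v=-189, u_from=K, u_to=C) == -9243/20
// abacus.scale(x=46) == -47012/45
// abacus.plus(x=-39/5) == -47363/45

Answer: acc=-47363/45


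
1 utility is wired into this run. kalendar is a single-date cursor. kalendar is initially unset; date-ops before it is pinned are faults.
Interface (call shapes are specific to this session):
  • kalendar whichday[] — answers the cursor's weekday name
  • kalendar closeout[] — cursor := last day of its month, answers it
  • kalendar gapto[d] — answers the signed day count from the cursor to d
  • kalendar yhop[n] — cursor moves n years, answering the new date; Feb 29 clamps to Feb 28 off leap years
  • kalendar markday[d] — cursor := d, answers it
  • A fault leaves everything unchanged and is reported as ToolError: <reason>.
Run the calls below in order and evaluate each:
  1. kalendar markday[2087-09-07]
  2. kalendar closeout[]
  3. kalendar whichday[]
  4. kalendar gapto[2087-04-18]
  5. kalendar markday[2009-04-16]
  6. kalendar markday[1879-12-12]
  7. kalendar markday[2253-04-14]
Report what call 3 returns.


Answer: Tuesday

Derivation:
>> kalendar markday(d: 2087-09-07)
<< 2087-09-07
>> kalendar closeout()
<< 2087-09-30
>> kalendar whichday()
<< Tuesday
>> kalendar gapto(d: 2087-04-18)
<< -165
>> kalendar markday(d: 2009-04-16)
<< 2009-04-16
>> kalendar markday(d: 1879-12-12)
<< 1879-12-12
>> kalendar markday(d: 2253-04-14)
<< 2253-04-14


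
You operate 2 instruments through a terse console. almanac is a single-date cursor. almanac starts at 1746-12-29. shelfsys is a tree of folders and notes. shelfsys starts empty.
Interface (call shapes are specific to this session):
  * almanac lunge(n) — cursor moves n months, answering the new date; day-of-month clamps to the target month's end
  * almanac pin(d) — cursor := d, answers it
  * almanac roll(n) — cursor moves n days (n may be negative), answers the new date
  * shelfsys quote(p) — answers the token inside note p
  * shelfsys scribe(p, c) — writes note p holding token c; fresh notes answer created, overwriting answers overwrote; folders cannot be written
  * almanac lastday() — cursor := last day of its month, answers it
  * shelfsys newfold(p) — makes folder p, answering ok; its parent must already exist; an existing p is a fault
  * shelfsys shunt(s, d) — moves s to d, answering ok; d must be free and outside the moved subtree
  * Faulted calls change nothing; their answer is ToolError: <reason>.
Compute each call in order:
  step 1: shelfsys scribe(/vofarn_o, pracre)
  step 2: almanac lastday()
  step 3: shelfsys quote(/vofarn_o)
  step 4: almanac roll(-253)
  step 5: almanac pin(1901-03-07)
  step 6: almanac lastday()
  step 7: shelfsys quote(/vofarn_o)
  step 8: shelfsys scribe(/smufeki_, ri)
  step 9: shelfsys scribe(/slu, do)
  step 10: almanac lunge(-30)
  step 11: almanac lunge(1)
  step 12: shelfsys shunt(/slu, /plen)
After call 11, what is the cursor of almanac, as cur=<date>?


Answer: cur=1898-10-30

Derivation:
;; shelfsys scribe(p: /vofarn_o, c: pracre) => created
;; almanac lastday() => 1746-12-31
;; shelfsys quote(p: /vofarn_o) => pracre
;; almanac roll(n: -253) => 1746-04-22
;; almanac pin(d: 1901-03-07) => 1901-03-07
;; almanac lastday() => 1901-03-31
;; shelfsys quote(p: /vofarn_o) => pracre
;; shelfsys scribe(p: /smufeki_, c: ri) => created
;; shelfsys scribe(p: /slu, c: do) => created
;; almanac lunge(n: -30) => 1898-09-30
;; almanac lunge(n: 1) => 1898-10-30
;; shelfsys shunt(s: /slu, d: /plen) => ok


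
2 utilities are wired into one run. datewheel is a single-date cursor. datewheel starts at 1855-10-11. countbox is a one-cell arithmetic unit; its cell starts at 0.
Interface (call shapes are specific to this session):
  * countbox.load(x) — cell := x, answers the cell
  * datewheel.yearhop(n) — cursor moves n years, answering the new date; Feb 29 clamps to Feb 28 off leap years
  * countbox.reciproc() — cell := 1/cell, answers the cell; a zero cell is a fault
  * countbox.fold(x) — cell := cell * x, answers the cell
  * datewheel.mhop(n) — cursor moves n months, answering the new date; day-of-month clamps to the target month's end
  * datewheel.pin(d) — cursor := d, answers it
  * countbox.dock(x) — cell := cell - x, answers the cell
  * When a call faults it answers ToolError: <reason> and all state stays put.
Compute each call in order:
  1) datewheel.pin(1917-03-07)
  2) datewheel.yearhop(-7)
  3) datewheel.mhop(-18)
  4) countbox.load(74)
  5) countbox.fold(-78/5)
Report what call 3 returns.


Then datewheel.pin using d→1917-03-07, giving 1917-03-07.
I call datewheel.yearhop using n→-7, and observe 1910-03-07.
Next I call datewheel.mhop using n→-18, yielding 1908-09-07.
Then countbox.load using x→74, yielding 74.
Invoking countbox.fold using x→-78/5: -5772/5.

Answer: 1908-09-07


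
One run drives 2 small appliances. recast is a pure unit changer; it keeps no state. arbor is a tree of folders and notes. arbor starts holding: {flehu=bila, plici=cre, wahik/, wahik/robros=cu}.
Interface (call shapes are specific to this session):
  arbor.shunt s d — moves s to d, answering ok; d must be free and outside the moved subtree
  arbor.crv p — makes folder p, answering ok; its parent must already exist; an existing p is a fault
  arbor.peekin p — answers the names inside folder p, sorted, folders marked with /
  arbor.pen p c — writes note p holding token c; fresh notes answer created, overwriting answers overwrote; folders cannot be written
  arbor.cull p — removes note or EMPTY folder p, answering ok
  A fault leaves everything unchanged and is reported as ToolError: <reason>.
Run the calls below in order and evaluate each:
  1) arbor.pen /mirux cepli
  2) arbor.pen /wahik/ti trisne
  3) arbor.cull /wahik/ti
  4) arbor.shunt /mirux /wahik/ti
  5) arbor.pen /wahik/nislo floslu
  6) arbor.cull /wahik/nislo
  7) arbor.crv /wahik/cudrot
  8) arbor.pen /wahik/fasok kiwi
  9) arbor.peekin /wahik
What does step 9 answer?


Answer: [cudrot/, fasok, robros, ti]

Derivation:
Act: arbor.pen[p=/mirux; c=cepli]
Obs: created
Act: arbor.pen[p=/wahik/ti; c=trisne]
Obs: created
Act: arbor.cull[p=/wahik/ti]
Obs: ok
Act: arbor.shunt[s=/mirux; d=/wahik/ti]
Obs: ok
Act: arbor.pen[p=/wahik/nislo; c=floslu]
Obs: created
Act: arbor.cull[p=/wahik/nislo]
Obs: ok
Act: arbor.crv[p=/wahik/cudrot]
Obs: ok
Act: arbor.pen[p=/wahik/fasok; c=kiwi]
Obs: created
Act: arbor.peekin[p=/wahik]
Obs: [cudrot/, fasok, robros, ti]


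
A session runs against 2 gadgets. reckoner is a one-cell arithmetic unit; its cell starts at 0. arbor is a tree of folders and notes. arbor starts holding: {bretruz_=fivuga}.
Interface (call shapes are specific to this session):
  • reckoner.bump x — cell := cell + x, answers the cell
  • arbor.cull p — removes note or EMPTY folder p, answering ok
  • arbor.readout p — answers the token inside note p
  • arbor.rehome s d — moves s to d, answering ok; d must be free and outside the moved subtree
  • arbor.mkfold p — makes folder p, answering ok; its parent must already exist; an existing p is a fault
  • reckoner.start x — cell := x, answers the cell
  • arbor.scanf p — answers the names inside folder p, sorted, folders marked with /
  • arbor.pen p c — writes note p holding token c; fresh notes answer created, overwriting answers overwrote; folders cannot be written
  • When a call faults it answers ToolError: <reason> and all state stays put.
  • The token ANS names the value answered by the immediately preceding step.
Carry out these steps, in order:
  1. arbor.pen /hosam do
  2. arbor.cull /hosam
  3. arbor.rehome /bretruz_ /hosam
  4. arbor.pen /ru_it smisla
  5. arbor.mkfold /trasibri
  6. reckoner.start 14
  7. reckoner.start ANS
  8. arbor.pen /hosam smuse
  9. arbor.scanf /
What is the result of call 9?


Answer: [hosam, ru_it, trasibri/]

Derivation:
$ arbor.pen p: /hosam c: do
  created
$ arbor.cull p: /hosam
  ok
$ arbor.rehome s: /bretruz_ d: /hosam
  ok
$ arbor.pen p: /ru_it c: smisla
  created
$ arbor.mkfold p: /trasibri
  ok
$ reckoner.start x: 14
  14
$ reckoner.start x: ANS
  14
$ arbor.pen p: /hosam c: smuse
  overwrote
$ arbor.scanf p: /
  [hosam, ru_it, trasibri/]


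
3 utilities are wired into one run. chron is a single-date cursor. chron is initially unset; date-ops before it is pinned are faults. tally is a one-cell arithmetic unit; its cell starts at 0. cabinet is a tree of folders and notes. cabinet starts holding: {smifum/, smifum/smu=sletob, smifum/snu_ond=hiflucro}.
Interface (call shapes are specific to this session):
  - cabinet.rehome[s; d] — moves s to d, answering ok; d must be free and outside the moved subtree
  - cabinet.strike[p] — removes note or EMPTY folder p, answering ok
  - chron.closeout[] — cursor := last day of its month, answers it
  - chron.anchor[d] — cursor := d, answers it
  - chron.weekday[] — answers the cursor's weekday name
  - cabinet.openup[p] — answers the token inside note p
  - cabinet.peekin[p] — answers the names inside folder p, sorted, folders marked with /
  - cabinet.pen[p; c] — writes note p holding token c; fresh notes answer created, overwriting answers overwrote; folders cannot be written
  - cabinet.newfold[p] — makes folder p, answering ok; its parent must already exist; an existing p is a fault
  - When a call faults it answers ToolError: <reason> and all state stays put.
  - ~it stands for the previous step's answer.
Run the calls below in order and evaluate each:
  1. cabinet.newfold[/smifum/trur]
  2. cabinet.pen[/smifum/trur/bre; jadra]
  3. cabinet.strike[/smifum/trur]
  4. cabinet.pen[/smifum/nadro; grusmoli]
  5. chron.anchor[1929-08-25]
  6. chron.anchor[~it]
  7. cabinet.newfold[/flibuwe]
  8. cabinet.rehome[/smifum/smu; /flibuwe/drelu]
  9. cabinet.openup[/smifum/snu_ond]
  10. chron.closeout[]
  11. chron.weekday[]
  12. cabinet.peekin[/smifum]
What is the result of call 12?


Answer: [nadro, snu_ond, trur/]

Derivation:
>>> cabinet.newfold p=/smifum/trur
[out] ok
>>> cabinet.pen p=/smifum/trur/bre c=jadra
[out] created
>>> cabinet.strike p=/smifum/trur
[out] ToolError: not empty
>>> cabinet.pen p=/smifum/nadro c=grusmoli
[out] created
>>> chron.anchor d=1929-08-25
[out] 1929-08-25
>>> chron.anchor d=~it
[out] 1929-08-25
>>> cabinet.newfold p=/flibuwe
[out] ok
>>> cabinet.rehome s=/smifum/smu d=/flibuwe/drelu
[out] ok
>>> cabinet.openup p=/smifum/snu_ond
[out] hiflucro
>>> chron.closeout
[out] 1929-08-31
>>> chron.weekday
[out] Saturday
>>> cabinet.peekin p=/smifum
[out] [nadro, snu_ond, trur/]


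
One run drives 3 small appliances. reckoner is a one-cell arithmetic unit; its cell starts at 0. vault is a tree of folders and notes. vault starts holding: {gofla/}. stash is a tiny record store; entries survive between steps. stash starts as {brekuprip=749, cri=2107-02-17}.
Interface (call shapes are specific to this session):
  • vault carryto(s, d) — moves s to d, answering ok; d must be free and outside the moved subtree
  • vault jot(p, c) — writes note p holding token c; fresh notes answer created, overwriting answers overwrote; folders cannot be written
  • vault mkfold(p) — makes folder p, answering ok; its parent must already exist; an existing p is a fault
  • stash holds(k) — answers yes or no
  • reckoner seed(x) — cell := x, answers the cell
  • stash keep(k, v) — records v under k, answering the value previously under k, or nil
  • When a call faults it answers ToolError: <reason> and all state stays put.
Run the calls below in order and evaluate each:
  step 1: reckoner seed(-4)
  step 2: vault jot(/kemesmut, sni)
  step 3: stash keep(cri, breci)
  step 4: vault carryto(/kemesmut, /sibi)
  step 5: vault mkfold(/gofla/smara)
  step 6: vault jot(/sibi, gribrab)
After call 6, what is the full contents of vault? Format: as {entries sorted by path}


~$ reckoner seed x→-4
:: -4
~$ vault jot p→/kemesmut c→sni
:: created
~$ stash keep k→cri v→breci
:: 2107-02-17
~$ vault carryto s→/kemesmut d→/sibi
:: ok
~$ vault mkfold p→/gofla/smara
:: ok
~$ vault jot p→/sibi c→gribrab
:: overwrote

Answer: {gofla/, gofla/smara/, sibi=gribrab}


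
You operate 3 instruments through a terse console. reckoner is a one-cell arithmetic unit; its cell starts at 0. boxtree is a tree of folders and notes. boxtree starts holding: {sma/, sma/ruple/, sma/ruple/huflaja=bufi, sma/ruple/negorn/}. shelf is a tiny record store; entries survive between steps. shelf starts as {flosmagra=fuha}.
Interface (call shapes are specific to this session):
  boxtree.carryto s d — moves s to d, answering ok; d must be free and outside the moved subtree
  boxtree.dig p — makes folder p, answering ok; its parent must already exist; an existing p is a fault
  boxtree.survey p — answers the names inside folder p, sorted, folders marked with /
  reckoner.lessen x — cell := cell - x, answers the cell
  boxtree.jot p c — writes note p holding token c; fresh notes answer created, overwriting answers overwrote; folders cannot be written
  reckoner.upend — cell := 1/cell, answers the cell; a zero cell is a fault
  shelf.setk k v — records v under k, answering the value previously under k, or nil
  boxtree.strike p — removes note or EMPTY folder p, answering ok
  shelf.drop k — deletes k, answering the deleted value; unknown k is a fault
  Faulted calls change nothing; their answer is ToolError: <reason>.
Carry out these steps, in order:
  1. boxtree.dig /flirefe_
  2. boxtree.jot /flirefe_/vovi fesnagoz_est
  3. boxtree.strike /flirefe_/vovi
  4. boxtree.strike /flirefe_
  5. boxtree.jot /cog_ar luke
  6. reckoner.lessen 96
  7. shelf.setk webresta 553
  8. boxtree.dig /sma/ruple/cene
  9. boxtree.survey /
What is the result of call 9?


·→ dig(p=/flirefe_)
·← ok
·→ jot(p=/flirefe_/vovi, c=fesnagoz_est)
·← created
·→ strike(p=/flirefe_/vovi)
·← ok
·→ strike(p=/flirefe_)
·← ok
·→ jot(p=/cog_ar, c=luke)
·← created
·→ lessen(x=96)
·← -96
·→ setk(k=webresta, v=553)
·← nil
·→ dig(p=/sma/ruple/cene)
·← ok
·→ survey(p=/)
·← [cog_ar, sma/]

Answer: [cog_ar, sma/]


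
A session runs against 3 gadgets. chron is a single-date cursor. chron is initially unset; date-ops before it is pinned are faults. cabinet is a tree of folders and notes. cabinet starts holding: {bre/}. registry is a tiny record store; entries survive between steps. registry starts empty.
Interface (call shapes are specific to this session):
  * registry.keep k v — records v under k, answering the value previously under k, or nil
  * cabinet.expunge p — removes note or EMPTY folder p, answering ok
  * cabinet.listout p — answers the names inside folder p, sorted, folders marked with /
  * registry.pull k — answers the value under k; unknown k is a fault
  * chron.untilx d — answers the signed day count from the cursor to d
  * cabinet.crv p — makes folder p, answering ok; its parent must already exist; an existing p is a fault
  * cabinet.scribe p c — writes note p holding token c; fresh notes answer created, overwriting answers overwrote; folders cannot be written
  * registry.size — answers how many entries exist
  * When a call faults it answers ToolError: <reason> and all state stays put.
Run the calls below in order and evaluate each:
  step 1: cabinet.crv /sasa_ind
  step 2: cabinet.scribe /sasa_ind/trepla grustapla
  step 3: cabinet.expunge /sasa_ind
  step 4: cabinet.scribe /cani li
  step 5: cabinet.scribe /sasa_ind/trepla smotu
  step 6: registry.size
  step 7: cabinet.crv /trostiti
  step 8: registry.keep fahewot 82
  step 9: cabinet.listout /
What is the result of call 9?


! 1. crv(p=/sasa_ind) ~> ok
! 2. scribe(p=/sasa_ind/trepla, c=grustapla) ~> created
! 3. expunge(p=/sasa_ind) ~> ToolError: not empty
! 4. scribe(p=/cani, c=li) ~> created
! 5. scribe(p=/sasa_ind/trepla, c=smotu) ~> overwrote
! 6. size() ~> 0
! 7. crv(p=/trostiti) ~> ok
! 8. keep(k=fahewot, v=82) ~> nil
! 9. listout(p=/) ~> [bre/, cani, sasa_ind/, trostiti/]

Answer: [bre/, cani, sasa_ind/, trostiti/]


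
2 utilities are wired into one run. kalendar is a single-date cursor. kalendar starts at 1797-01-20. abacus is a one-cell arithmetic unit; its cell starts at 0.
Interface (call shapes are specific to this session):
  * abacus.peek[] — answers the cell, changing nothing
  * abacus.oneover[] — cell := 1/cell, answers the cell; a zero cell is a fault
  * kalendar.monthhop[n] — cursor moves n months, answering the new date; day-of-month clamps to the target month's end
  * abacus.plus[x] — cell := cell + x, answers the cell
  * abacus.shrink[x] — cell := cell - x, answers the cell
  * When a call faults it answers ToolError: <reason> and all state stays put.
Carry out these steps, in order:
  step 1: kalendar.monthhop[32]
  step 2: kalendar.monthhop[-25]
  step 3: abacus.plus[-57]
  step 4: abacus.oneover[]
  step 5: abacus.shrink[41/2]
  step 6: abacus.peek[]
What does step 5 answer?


==> kalendar.monthhop(n→32)
<== 1799-09-20
==> kalendar.monthhop(n→-25)
<== 1797-08-20
==> abacus.plus(x→-57)
<== -57
==> abacus.oneover()
<== -1/57
==> abacus.shrink(x→41/2)
<== -2339/114
==> abacus.peek()
<== -2339/114

Answer: -2339/114


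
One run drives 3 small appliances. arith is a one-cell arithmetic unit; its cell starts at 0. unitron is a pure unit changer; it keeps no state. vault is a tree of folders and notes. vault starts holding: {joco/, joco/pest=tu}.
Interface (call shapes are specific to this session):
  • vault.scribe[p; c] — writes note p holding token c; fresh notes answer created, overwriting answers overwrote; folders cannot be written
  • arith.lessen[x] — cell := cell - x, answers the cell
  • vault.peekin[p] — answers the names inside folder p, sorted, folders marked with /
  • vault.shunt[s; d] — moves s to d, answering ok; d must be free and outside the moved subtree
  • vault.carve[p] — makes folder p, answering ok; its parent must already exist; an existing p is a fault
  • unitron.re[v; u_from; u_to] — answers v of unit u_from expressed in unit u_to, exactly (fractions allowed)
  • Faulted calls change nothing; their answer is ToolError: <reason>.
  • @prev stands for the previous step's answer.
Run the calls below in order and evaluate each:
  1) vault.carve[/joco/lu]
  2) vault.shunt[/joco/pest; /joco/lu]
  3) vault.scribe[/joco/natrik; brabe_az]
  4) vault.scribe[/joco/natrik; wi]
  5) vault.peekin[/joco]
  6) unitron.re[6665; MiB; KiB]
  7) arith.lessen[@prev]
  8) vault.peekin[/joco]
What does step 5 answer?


Answer: [lu/, natrik, pest]

Derivation:
-> carve(p=/joco/lu)
<- ok
-> shunt(s=/joco/pest, d=/joco/lu)
<- ToolError: exists
-> scribe(p=/joco/natrik, c=brabe_az)
<- created
-> scribe(p=/joco/natrik, c=wi)
<- overwrote
-> peekin(p=/joco)
<- [lu/, natrik, pest]
-> re(v=6665, u_from=MiB, u_to=KiB)
<- 6824960
-> lessen(x=@prev)
<- -6824960
-> peekin(p=/joco)
<- [lu/, natrik, pest]


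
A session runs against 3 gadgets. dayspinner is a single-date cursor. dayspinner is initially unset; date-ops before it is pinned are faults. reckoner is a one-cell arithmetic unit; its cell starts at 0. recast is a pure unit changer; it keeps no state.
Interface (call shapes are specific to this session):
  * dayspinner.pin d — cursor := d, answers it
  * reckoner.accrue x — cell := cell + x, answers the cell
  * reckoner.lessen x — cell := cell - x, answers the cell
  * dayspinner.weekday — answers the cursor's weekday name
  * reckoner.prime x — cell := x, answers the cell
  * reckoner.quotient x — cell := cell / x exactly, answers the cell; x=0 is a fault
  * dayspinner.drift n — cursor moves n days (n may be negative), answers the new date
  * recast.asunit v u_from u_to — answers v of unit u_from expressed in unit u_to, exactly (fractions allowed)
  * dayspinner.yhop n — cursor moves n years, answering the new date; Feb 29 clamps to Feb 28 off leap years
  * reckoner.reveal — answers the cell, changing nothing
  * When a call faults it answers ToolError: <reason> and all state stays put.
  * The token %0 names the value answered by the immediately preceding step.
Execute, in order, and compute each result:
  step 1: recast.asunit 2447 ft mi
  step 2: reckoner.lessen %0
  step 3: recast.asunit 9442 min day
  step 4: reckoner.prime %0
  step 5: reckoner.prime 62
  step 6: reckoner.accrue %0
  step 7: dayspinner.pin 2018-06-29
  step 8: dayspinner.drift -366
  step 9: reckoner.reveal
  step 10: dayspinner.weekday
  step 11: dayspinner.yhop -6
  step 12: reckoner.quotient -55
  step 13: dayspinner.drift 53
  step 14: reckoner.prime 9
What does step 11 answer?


Answer: 2011-06-28

Derivation:
CALL recast.asunit[2447; ft; mi]
RET  2447/5280
CALL reckoner.lessen[%0]
RET  -2447/5280
CALL recast.asunit[9442; min; day]
RET  4721/720
CALL reckoner.prime[%0]
RET  4721/720
CALL reckoner.prime[62]
RET  62
CALL reckoner.accrue[%0]
RET  124
CALL dayspinner.pin[2018-06-29]
RET  2018-06-29
CALL dayspinner.drift[-366]
RET  2017-06-28
CALL reckoner.reveal[]
RET  124
CALL dayspinner.weekday[]
RET  Wednesday
CALL dayspinner.yhop[-6]
RET  2011-06-28
CALL reckoner.quotient[-55]
RET  -124/55
CALL dayspinner.drift[53]
RET  2011-08-20
CALL reckoner.prime[9]
RET  9


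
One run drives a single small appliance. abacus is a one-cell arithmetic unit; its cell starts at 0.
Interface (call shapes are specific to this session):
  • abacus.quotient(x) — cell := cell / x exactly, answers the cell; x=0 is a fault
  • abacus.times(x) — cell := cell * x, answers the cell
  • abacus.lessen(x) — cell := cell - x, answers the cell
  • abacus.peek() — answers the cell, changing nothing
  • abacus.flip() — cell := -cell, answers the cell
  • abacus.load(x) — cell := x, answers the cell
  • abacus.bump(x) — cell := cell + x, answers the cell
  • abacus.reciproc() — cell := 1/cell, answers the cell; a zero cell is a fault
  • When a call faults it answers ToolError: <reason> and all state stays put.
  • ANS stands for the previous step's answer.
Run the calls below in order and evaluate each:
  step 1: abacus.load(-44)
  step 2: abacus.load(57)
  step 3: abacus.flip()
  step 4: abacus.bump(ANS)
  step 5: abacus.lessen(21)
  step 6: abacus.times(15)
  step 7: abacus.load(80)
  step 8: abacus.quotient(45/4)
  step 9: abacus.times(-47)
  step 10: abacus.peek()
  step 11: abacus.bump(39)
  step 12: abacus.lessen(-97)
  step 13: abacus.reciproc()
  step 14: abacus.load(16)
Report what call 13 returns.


Answer: -9/1784

Derivation:
>>> abacus.load -44
= -44
>>> abacus.load 57
= 57
>>> abacus.flip
= -57
>>> abacus.bump ANS
= -114
>>> abacus.lessen 21
= -135
>>> abacus.times 15
= -2025
>>> abacus.load 80
= 80
>>> abacus.quotient 45/4
= 64/9
>>> abacus.times -47
= -3008/9
>>> abacus.peek
= -3008/9
>>> abacus.bump 39
= -2657/9
>>> abacus.lessen -97
= -1784/9
>>> abacus.reciproc
= -9/1784
>>> abacus.load 16
= 16


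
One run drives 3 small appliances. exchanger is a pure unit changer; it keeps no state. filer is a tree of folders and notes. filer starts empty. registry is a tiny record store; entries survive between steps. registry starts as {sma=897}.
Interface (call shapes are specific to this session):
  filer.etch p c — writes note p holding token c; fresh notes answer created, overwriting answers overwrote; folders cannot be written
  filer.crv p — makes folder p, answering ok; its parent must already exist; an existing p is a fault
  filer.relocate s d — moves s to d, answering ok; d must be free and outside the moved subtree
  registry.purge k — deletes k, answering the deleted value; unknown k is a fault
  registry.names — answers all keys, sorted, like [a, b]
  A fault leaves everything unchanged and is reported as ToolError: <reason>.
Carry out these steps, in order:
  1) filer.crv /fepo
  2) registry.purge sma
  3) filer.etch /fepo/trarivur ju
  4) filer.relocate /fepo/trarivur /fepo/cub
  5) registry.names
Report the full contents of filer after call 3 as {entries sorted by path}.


Answer: {fepo/, fepo/trarivur=ju}

Derivation:
[in] filer.crv p→/fepo
:: ok
[in] registry.purge k→sma
:: 897
[in] filer.etch p→/fepo/trarivur c→ju
:: created
[in] filer.relocate s→/fepo/trarivur d→/fepo/cub
:: ok
[in] registry.names
:: []


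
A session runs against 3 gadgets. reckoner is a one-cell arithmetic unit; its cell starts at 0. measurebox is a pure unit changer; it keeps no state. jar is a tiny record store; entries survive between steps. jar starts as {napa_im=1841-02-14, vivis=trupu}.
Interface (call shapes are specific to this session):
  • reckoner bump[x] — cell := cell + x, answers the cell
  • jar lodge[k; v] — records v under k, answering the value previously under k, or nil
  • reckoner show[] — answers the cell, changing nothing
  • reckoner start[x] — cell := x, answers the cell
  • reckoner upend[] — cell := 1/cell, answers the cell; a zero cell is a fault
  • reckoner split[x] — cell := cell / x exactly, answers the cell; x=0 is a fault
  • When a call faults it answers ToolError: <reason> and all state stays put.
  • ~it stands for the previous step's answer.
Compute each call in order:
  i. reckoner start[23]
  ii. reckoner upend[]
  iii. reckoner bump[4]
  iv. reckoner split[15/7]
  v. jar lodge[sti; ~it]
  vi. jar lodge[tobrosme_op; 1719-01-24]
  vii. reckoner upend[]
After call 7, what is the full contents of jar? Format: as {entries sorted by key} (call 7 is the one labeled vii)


~$ reckoner start x='23'
[out] 23
~$ reckoner upend
[out] 1/23
~$ reckoner bump x='4'
[out] 93/23
~$ reckoner split x='15/7'
[out] 217/115
~$ jar lodge k='sti' v='~it'
[out] nil
~$ jar lodge k='tobrosme_op' v='1719-01-24'
[out] nil
~$ reckoner upend
[out] 115/217

Answer: {napa_im=1841-02-14, sti=217/115, tobrosme_op=1719-01-24, vivis=trupu}


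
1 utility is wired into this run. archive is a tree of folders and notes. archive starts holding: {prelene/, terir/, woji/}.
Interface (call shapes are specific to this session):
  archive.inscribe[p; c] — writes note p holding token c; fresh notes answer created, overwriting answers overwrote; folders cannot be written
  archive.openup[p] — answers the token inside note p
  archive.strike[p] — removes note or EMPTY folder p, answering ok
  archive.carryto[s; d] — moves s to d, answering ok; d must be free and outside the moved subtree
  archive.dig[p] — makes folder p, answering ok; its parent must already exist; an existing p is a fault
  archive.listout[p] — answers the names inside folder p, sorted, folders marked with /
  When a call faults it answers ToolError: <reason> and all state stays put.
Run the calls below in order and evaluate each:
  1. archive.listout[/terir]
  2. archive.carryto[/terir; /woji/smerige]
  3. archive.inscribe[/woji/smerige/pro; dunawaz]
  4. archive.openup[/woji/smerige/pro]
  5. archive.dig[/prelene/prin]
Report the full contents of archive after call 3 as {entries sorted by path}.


Answer: {prelene/, woji/, woji/smerige/, woji/smerige/pro=dunawaz}

Derivation:
Invoking archive.listout passing p=/terir: [].
Invoking archive.carryto passing s=/terir, d=/woji/smerige, and observe ok.
Next I call archive.inscribe passing p=/woji/smerige/pro, c=dunawaz, yielding created.
Next I call archive.openup passing p=/woji/smerige/pro, and get dunawaz.
I call archive.dig passing p=/prelene/prin, giving ok.


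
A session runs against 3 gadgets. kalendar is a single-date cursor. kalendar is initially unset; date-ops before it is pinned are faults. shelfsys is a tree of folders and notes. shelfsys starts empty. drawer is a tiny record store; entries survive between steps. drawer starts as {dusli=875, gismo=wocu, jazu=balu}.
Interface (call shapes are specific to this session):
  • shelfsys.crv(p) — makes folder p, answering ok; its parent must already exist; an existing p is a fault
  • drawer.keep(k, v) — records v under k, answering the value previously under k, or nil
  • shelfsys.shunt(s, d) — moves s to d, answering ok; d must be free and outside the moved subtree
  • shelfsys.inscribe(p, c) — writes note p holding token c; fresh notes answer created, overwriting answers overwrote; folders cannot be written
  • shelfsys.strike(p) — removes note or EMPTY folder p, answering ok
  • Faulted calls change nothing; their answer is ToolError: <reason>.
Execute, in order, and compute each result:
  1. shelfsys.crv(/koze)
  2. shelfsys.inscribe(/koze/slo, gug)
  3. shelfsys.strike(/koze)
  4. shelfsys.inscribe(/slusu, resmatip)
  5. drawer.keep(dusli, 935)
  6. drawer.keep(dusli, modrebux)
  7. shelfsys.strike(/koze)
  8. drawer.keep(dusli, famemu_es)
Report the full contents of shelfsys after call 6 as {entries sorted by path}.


Answer: {koze/, koze/slo=gug, slusu=resmatip}

Derivation:
Act: shelfsys.crv[p='/koze']
Obs: ok
Act: shelfsys.inscribe[p='/koze/slo'; c='gug']
Obs: created
Act: shelfsys.strike[p='/koze']
Obs: ToolError: not empty
Act: shelfsys.inscribe[p='/slusu'; c='resmatip']
Obs: created
Act: drawer.keep[k='dusli'; v='935']
Obs: 875
Act: drawer.keep[k='dusli'; v='modrebux']
Obs: 935
Act: shelfsys.strike[p='/koze']
Obs: ToolError: not empty
Act: drawer.keep[k='dusli'; v='famemu_es']
Obs: modrebux


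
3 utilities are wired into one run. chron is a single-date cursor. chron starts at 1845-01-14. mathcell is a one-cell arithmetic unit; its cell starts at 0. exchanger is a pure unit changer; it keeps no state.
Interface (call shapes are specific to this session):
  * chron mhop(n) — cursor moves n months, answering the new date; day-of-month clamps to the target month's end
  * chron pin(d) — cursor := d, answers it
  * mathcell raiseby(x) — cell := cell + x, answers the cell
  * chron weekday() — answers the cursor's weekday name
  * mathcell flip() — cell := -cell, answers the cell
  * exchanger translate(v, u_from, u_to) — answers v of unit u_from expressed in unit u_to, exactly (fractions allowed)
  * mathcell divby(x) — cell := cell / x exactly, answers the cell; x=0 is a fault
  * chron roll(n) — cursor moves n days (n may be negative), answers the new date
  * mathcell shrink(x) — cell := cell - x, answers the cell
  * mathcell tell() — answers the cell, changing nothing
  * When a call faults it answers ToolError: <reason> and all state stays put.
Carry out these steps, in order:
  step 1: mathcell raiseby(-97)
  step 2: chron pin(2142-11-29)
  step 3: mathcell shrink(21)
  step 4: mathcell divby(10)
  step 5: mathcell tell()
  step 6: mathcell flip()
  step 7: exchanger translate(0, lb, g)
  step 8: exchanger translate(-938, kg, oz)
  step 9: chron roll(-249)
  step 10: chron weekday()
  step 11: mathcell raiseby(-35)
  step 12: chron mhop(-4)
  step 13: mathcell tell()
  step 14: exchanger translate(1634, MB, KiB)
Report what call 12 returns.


Now I run mathcell raiseby on x=-97, — result: -97.
I run chron pin on d=2142-11-29, — result: 2142-11-29.
Calling mathcell shrink on x=21, and get -118.
Calling mathcell divby on x=10, and observe -59/5.
I use mathcell tell: -59/5.
I use mathcell flip(), yielding 59/5.
I try exchanger translate on v=0, u_from=lb, u_to=g, which returns 0.
I try exchanger translate on v=-938, u_from=kg, u_to=oz, — result: -214400000000/6479891.
Calling chron roll on n=-249, and see 2142-03-25.
Invoking chron weekday, which returns Sunday.
I invoke mathcell raiseby on x=-35, and observe -116/5.
Calling chron mhop on n=-4, giving 2141-11-25.
I call mathcell tell(), which returns -116/5.
Now I run exchanger translate on v=1634, u_from=MB, u_to=KiB, yielding 12765625/8.

Answer: 2141-11-25
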